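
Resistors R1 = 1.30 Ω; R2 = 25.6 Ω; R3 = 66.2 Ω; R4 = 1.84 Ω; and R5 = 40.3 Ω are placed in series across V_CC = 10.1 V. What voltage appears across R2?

V ≈ 1.91 V

ΣR = 1.30 + 25.6 + 66.2 + 1.84 + 40.3 = 135.2 Ω.
By the voltage-divider rule, V = 10.1 × 25.60/135.2 = 1.912 V.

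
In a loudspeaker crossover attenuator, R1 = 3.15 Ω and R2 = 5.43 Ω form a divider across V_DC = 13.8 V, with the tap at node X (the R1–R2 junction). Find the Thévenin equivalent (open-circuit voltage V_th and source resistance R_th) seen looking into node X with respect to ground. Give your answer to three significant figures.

V_th is the unloaded tap voltage: V_DC · R2/(R1+R2) = 13.8 × 0.6329 = 8.734 V.
Zeroing V_DC shorts the top of R1 to ground, so R_th = R1 ‖ R2 = 1.994 Ω.

V_th ≈ 8.73 V, R_th ≈ 1.99 Ω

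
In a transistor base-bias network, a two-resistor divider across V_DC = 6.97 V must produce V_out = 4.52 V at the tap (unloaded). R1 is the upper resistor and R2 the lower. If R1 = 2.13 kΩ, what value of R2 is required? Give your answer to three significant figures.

The divider ratio is R2/(R1+R2) = 4.52/6.97 = 0.6485.
Rearranging, R2 = R1·k/(1−k) = 2.13 × 1.845 = 3.930 kΩ.

R2 ≈ 3.93 kΩ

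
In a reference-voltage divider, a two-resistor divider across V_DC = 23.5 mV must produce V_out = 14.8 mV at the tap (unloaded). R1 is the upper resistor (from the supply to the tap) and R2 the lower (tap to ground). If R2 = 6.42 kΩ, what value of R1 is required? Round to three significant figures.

Required fraction k = V_out/V_DC = 0.6298.
Rearranging, R1 = R2·(1−k)/k = 6.42 × 0.5878 = 3.774 kΩ.

R1 ≈ 3.77 kΩ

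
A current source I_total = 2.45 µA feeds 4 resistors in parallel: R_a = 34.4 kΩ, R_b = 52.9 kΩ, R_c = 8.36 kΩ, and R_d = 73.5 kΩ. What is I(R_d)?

Total conductance ΣG = 1/34.4 + 1/52.9 + 1/8.36 + 1/73.5 = 0.1812 (units of 1/kΩ).
By the current-divider rule, I = I_total · G_k/ΣG = 2.45 × 0.07509 = 0.1840 µA.

I ≈ 0.184 µA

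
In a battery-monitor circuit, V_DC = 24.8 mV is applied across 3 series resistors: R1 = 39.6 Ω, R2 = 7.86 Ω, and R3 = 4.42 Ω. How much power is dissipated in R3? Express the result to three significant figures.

P ≈ 1.01 µW

Series current I = V_DC/ΣR = 24.8/51.88 = 0.4780 mA.
V(R3) = I·R = 2.113 mV; P = V·I = 2.113 × 0.4780 = 1.010 µW.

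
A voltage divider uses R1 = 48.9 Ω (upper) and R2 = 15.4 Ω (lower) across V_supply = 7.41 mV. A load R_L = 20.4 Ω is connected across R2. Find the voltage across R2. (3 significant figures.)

The load sits in parallel with R2, giving an effective lower resistance R2' = R2·R_L/(R2+R_L) = 8.775 Ω.
Voltage divider with the loaded lower leg: V_out = 7.41 × 8.775/(48.9 + 8.775) = 7.41 × 0.1522 = 1.127 mV.

V_out ≈ 1.13 mV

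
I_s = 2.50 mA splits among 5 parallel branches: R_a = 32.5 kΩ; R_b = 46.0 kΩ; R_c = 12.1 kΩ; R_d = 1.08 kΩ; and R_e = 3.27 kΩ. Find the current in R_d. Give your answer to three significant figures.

Conductances: ΣG = 1/32.5 + 1/46.0 + 1/12.1 + 1/1.08 + 1/3.27 = 1.367 (1/kΩ).
By the current-divider rule, I = I_s · G_k/ΣG = 2.50 × 0.6774 = 1.693 mA.

I ≈ 1.69 mA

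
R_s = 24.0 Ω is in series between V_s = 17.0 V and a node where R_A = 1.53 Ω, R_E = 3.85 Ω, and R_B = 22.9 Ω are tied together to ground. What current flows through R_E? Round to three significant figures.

Combine the parallel branches: R_p = (1/1.53 + 1/3.85 + 1/22.9)⁻¹ = 1.045 Ω.
V_A = 17.0 × 1.045/25.04 = 0.7093 V.
I(R_E) = V_A / R_E = 0.7093/3.85 = 0.1842 A.
(Equivalently: I_total = 0.6788 A, then current-divider fraction G_k/ΣG = 0.2714.)

I ≈ 0.184 A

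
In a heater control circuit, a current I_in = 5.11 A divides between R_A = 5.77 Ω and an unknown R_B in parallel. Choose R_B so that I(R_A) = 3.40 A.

Two-branch current divider: I_A = I_in · R_B/(R_A + R_B).
3.40/5.11 = R_B/(R_A + R_B) → R_B = R_A · (0.6654)/(1 − 0.6654) = 5.77 × 1.988 = 11.47 Ω.

R_B ≈ 11.5 Ω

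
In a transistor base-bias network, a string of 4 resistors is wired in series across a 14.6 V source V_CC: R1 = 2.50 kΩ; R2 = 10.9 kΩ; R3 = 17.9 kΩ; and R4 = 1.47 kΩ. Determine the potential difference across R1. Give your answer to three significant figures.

V ≈ 1.11 V

ΣR = 2.50 + 10.9 + 17.9 + 1.47 = 32.77 kΩ.
Voltage divider: V = V_CC · (2.500 / 32.77) = 14.6 × 0.07629 = 1.114 V.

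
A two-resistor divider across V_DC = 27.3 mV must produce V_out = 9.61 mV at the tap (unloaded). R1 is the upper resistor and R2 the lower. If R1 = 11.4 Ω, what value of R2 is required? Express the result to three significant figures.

The divider ratio is R2/(R1+R2) = 9.61/27.3 = 0.3520.
R2 = R1 · 0.3520/(1 − 0.3520) = 6.193 Ω.

R2 ≈ 6.19 Ω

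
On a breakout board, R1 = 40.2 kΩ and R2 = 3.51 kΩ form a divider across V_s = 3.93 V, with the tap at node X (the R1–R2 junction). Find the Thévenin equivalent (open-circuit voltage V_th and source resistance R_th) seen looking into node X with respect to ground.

V_th is the unloaded tap voltage: V_s · R2/(R1+R2) = 3.93 × 0.08030 = 0.3156 V.
Zeroing V_s shorts the top of R1 to ground, so R_th = R1 ‖ R2 = 3.228 kΩ.

V_th ≈ 0.316 V, R_th ≈ 3.23 kΩ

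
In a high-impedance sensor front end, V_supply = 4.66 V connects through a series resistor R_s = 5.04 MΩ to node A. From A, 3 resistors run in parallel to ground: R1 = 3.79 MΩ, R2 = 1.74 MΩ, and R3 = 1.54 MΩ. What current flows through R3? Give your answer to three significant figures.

Parallel bank: R_p = 1/(1/3.79 + 1/1.74 + 1/1.54) = 0.6721 MΩ.
Node voltage V_A = V_supply · R_p/(R_s + R_p) = 4.66 × 0.1177 = 0.5483 V.
Branch current I = V_A/R3 = 0.5483/1.54 = 0.3560 µA.

I ≈ 0.356 µA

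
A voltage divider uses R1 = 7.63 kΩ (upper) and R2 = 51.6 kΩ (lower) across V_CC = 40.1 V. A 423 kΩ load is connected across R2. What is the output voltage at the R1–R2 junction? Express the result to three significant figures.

R2 ‖ R_L = (51.6 × 423)/(51.6 + 423) = 45.99 kΩ.
Then V_out = V_CC · R2'/(R1 + R2') = 40.1 × 45.99/53.62 = 34.39 V.

V_out ≈ 34.4 V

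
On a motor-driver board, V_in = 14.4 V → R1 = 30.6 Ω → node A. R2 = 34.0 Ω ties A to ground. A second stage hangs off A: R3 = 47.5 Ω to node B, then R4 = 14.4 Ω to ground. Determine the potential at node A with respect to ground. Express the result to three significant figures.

V_A ≈ 6.01 V

The second stage (R3 + R4 = 61.90 Ω) loads node A in parallel with R2.
Effective lower resistance at A: R2 ‖ 61.90 = 21.95 Ω.
First divider: V_A = V_in · 21.95/(30.6 + 21.95) = 6.014 V.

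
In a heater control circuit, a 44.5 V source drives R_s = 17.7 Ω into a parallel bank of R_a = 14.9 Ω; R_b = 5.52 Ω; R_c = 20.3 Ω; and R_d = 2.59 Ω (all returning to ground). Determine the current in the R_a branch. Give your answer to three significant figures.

Combine the parallel branches: R_p = (1/14.9 + 1/5.52 + 1/20.3 + 1/2.59)⁻¹ = 1.463 Ω.
V_A = 44.5 × 1.463/19.16 = 3.397 V.
Branch current I = V_A/R_a = 3.397/14.9 = 0.2280 A.

I ≈ 0.228 A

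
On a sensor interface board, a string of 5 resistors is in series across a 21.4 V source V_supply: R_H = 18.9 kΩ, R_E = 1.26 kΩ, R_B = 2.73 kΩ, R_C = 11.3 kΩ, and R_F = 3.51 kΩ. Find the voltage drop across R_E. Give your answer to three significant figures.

V ≈ 0.715 V

Series total: ΣR = 18.9 + 1.26 + 2.73 + 11.3 + 3.51 = 37.70 kΩ.
Voltage divider: V = V_supply · (1.260 / 37.70) = 21.4 × 0.03342 = 0.7152 V.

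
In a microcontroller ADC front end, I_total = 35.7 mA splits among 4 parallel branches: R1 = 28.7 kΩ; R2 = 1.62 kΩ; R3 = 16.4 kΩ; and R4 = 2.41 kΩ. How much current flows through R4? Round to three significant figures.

I ≈ 13.1 mA

Conductances: ΣG = 1/28.7 + 1/1.62 + 1/16.4 + 1/2.41 = 1.128 (1/kΩ).
R4 takes the fraction G_k/ΣG = 0.4149/1.128 = 0.3678, so I = 35.7 × 0.3678 = 13.13 mA.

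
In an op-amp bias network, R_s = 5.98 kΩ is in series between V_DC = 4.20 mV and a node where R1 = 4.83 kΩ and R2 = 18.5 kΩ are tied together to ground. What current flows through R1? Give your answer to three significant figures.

I ≈ 0.339 µA

Equivalent of the parallel group: R_p = 3.830 kΩ.
V_A by voltage divider: V_A = 4.20 × 3.830/(5.98 + 3.830) = 1.640 mV.
Branch current I = V_A/R1 = 1.640/4.83 = 0.3395 µA.
(Check via current divider: I_total = 0.4281 µA; share G_k/ΣG = 0.7930 → same result.)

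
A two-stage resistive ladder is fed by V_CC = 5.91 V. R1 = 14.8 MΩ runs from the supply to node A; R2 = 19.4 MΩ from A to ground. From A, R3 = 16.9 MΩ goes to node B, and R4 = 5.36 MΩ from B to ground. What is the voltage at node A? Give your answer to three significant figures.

Node A sees R2 in parallel with the series input of stage 2, R3 + R4 = 22.26 MΩ.
R2 ‖ (R3+R4) = 10.37 MΩ.
So V_A = 5.91 × 0.4119 = 2.434 V.

V_A ≈ 2.43 V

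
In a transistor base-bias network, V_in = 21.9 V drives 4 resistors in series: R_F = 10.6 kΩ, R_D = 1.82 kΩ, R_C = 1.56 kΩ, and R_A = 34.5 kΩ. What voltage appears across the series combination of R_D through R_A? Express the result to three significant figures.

ΣR = 10.6 + 1.82 + 1.56 + 34.5 = 48.48 kΩ.
R_{R_D..R_A} = 1.82 + 1.56 + 34.5 = 37.88 kΩ.
Voltage divider: V = V_in · (37.88 / 48.48) = 21.9 × 0.7814 = 17.11 V.

V ≈ 17.1 V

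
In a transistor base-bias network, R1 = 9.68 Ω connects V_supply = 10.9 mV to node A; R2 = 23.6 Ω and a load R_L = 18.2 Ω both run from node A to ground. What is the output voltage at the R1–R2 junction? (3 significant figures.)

R2 ‖ R_L = (23.6 × 18.2)/(23.6 + 18.2) = 10.28 Ω.
Voltage divider with the loaded lower leg: V_out = 10.9 × 10.28/(9.68 + 10.28) = 10.9 × 0.5149 = 5.613 mV.
(Unloaded it would be 7.73 mV; the load pulls it down.)

V_out ≈ 5.61 mV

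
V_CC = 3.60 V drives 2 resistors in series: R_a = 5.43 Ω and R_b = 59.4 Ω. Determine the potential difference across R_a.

V ≈ 0.302 V

Total series resistance ΣR = 5.43 + 59.4 = 64.83 Ω.
V = V_CC · R/ΣR = 3.60 × 0.08376 = 0.3015 V.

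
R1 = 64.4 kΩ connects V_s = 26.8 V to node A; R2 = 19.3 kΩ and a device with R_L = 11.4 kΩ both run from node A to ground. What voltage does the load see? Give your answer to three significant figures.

V_out ≈ 2.68 V

The load sits in parallel with R2, giving an effective lower resistance R2' = R2·R_L/(R2+R_L) = 7.167 kΩ.
Now apply the divider: V_out = 26.8 × 0.1001 = 2.684 V.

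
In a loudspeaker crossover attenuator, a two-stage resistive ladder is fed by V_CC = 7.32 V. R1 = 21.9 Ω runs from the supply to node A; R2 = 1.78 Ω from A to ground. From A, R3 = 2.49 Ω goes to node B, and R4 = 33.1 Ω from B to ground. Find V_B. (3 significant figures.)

Looking into the second stage from A: R3 + R4 = 35.59 Ω appears in parallel with R2.
Effective lower resistance at A: R2 ‖ 35.59 = 1.695 Ω.
V_A = 7.32 × 1.695/(21.9 + 1.695) = 0.5259 V.
V_B = V_A × 0.9300 = 0.4891 V.

V_B ≈ 0.489 V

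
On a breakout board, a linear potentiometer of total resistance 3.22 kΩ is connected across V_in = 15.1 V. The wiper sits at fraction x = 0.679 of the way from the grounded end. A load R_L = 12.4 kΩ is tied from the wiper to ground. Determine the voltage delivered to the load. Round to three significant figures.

Split the track: R_lower = x·R_p = 2.186 kΩ, R_upper = (1−x)·R_p = 1.034 kΩ.
R_L loads the lower segment: effective lower R = 1.859 kΩ.
V_out = 15.1 × 1.859/(1.034 + 1.859) = 9.704 V.

V_out ≈ 9.70 V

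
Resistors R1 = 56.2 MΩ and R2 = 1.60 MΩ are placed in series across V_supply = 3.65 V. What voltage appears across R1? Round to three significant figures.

V ≈ 3.55 V

Series total: ΣR = 56.2 + 1.60 = 57.80 MΩ.
V = V_supply · R/ΣR = 3.65 × 0.9723 = 3.549 V.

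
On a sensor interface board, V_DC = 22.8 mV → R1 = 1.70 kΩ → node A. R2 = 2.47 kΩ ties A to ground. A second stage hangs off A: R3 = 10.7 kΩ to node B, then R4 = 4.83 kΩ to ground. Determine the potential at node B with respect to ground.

V_B ≈ 3.94 mV

Looking into the second stage from A: R3 + R4 = 15.53 kΩ appears in parallel with R2.
R2 ‖ (R3+R4) = 2.131 kΩ.
V_A = 22.8 × 2.131/(1.70 + 2.131) = 12.68 mV.
V_B = V_A × 0.3110 = 3.944 mV.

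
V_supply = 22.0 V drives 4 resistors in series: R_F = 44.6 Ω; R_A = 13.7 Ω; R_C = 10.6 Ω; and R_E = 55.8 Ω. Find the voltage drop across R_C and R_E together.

ΣR = 44.6 + 13.7 + 10.6 + 55.8 = 124.7 Ω.
R_{R_C..R_E} = 10.6 + 55.8 = 66.40 Ω.
By the voltage-divider rule, V = 22.0 × 66.40/124.7 = 11.71 V.

V ≈ 11.7 V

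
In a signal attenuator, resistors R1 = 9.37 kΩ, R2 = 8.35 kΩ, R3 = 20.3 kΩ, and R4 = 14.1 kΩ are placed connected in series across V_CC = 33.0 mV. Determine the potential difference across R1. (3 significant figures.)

V ≈ 5.93 mV

ΣR = 9.37 + 8.35 + 20.3 + 14.1 = 52.12 kΩ.
By the voltage-divider rule, V = 33.0 × 9.370/52.12 = 5.933 mV.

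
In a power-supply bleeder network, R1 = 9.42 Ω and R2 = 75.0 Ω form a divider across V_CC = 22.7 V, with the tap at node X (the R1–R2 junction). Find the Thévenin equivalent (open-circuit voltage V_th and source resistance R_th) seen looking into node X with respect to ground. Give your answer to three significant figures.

V_th ≈ 20.2 V, R_th ≈ 8.37 Ω

With X open, the divider is unloaded: V_th = 22.7 × 75.0/84.42 = 20.17 V.
With V_CC suppressed (replaced by a short), R_th = R1 ‖ R2 = (9.420 × 75.0)/(9.420 + 75.0) = 8.369 Ω.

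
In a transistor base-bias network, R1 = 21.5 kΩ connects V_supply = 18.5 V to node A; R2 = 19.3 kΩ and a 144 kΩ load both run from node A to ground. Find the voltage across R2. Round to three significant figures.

V_out ≈ 8.17 V

R2 ‖ R_L = (19.3 × 144)/(19.3 + 144) = 17.02 kΩ.
Voltage divider with the loaded lower leg: V_out = 18.5 × 17.02/(21.5 + 17.02) = 18.5 × 0.4418 = 8.174 V.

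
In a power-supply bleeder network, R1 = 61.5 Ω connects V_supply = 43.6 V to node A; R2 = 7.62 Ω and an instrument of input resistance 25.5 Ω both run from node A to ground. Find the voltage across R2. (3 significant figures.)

V_out ≈ 3.80 V

First combine the lower leg with the load: R2 ‖ R_L = 5.867 Ω.
Voltage divider with the loaded lower leg: V_out = 43.6 × 5.867/(61.5 + 5.867) = 43.6 × 0.08709 = 3.797 V.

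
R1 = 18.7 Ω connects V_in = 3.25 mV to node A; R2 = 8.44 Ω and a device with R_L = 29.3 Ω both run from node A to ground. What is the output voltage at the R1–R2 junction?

V_out ≈ 0.843 mV

The load sits in parallel with R2, giving an effective lower resistance R2' = R2·R_L/(R2+R_L) = 6.553 Ω.
Voltage divider with the loaded lower leg: V_out = 3.25 × 6.553/(18.7 + 6.553) = 3.25 × 0.2595 = 0.8433 mV.
(Unloaded it would be 1.01 mV; the load pulls it down.)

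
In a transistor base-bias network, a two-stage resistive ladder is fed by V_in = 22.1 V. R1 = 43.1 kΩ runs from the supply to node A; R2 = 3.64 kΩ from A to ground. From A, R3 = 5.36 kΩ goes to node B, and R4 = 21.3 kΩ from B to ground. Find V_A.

The second stage (R3 + R4 = 26.66 kΩ) loads node A in parallel with R2.
Effective lower resistance at A: R2 ‖ 26.66 = 3.203 kΩ.
First divider: V_A = V_in · 3.203/(43.1 + 3.203) = 1.529 V.

V_A ≈ 1.53 V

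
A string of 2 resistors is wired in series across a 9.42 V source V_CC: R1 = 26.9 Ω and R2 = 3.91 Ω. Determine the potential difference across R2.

Total series resistance ΣR = 26.9 + 3.91 = 30.81 Ω.
Voltage divider: V = V_CC · (3.910 / 30.81) = 9.42 × 0.1269 = 1.195 V.

V ≈ 1.20 V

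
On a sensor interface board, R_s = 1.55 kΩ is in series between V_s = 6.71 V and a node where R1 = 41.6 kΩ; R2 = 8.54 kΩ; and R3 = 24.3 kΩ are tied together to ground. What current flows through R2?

Combine the parallel branches: R_p = (1/41.6 + 1/8.54 + 1/24.3)⁻¹ = 5.486 kΩ.
V_A by voltage divider: V_A = 6.71 × 5.486/(1.55 + 5.486) = 5.232 V.
I(R2) = V_A / R2 = 5.232/8.54 = 0.6126 mA.

I ≈ 0.613 mA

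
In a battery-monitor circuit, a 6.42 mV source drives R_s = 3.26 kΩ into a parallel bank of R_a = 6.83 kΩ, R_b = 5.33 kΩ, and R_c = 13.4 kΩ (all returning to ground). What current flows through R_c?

I ≈ 0.205 µA

Equivalent of the parallel group: R_p = 2.447 kΩ.
V_A by voltage divider: V_A = 6.42 × 2.447/(3.26 + 2.447) = 2.753 mV.
Branch current I = V_A/R_c = 2.753/13.4 = 0.2054 µA.
(Check via current divider: I_total = 1.125 µA; share G_k/ΣG = 0.1826 → same result.)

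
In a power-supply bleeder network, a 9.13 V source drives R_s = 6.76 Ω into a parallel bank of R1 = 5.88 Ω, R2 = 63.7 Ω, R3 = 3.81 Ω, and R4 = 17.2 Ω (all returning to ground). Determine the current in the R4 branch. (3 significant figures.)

I ≈ 0.120 A

Parallel bank: R_p = 1/(1/5.88 + 1/63.7 + 1/3.81 + 1/17.2) = 1.975 Ω.
Node voltage V_A = V_supply · R_p/(R_s + R_p) = 9.13 × 0.2261 = 2.064 V.
I(R4) = V_A / R4 = 2.064/17.2 = 0.1200 A.
(Equivalently: I_total = 1.045 A, then current-divider fraction G_k/ΣG = 0.1148.)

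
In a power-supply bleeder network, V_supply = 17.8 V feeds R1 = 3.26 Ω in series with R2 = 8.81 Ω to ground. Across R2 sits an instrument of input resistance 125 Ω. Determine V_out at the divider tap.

V_out ≈ 12.7 V

R2 ‖ R_L = (8.81 × 125)/(8.81 + 125) = 8.230 Ω.
Voltage divider with the loaded lower leg: V_out = 17.8 × 8.230/(3.26 + 8.230) = 17.8 × 0.7163 = 12.75 V.
(Unloaded it would be 13.0 V; the load pulls it down.)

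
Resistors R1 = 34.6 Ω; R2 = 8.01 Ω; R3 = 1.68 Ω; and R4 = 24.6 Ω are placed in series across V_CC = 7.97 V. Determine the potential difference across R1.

ΣR = 34.6 + 8.01 + 1.68 + 24.6 = 68.89 Ω.
By the voltage-divider rule, V = 7.97 × 34.60/68.89 = 4.003 V.

V ≈ 4.00 V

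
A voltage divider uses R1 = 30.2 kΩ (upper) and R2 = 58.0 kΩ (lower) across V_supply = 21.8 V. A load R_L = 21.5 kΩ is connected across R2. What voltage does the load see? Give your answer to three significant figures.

R2 ‖ R_L = (58.0 × 21.5)/(58.0 + 21.5) = 15.69 kΩ.
Voltage divider with the loaded lower leg: V_out = 21.8 × 15.69/(30.2 + 15.69) = 21.8 × 0.3418 = 7.452 V.

V_out ≈ 7.45 V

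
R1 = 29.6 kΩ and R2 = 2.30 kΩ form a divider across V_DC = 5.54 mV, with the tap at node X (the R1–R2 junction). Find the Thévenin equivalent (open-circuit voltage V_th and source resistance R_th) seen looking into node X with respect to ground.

V_th ≈ 0.399 mV, R_th ≈ 2.13 kΩ

V_th is the unloaded tap voltage: V_DC · R2/(R1+R2) = 5.54 × 0.07210 = 0.3994 mV.
Zeroing V_DC shorts the top of R1 to ground, so R_th = R1 ‖ R2 = 2.134 kΩ.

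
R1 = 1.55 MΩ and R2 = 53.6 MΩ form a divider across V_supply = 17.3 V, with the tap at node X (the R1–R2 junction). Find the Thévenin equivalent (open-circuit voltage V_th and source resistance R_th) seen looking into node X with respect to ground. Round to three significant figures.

V_th ≈ 16.8 V, R_th ≈ 1.51 MΩ

With X open, the divider is unloaded: V_th = 17.3 × 53.6/55.15 = 16.81 V.
Looking into X with the source shorted: R_th = R1·R2/(R1+R2) = 1.550 × 53.6/55.15 = 1.506 MΩ.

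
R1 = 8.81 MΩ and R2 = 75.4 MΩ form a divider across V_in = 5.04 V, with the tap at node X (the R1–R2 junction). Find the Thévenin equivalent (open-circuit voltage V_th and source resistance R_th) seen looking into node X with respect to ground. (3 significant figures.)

Open-circuit (no load on X): V_th = V_in · R2/(R1 + R2) = 5.04 × 75.4/(8.810 + 75.4) = 4.513 V.
Zeroing V_in shorts the top of R1 to ground, so R_th = R1 ‖ R2 = 7.888 MΩ.

V_th ≈ 4.51 V, R_th ≈ 7.89 MΩ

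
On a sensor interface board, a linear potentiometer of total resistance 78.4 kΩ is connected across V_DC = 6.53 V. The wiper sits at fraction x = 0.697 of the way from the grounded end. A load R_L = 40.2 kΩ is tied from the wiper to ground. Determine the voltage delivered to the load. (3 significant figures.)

The pot divides into 23.76 kΩ above the wiper and 54.64 kΩ below.
Lower segment in parallel with the load: 54.64 ‖ 40.2 = 23.16 kΩ.
Then V_out = V_DC · 23.16/(23.76 + 23.16) = 3.224 V.
(Unloaded: V_out = x·V_DC = 4.55 V.)

V_out ≈ 3.22 V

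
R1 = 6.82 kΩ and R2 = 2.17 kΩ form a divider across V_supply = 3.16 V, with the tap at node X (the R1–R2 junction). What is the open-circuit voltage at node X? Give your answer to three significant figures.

V_th ≈ 0.763 V

With X open, the divider is unloaded: V_th = 3.16 × 2.17/8.990 = 0.7628 V.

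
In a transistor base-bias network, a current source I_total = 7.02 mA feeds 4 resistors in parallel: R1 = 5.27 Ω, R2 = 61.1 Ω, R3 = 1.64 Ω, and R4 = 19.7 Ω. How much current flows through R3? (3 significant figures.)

Total conductance ΣG = 1/5.27 + 1/61.1 + 1/1.64 + 1/19.7 = 0.8666 (units of 1/Ω).
Current divider: I(R3) = I_total · G_k/ΣG = 7.02 × (0.6098/0.8666) = 7.02 × 0.7036 = 4.939 mA.

I ≈ 4.94 mA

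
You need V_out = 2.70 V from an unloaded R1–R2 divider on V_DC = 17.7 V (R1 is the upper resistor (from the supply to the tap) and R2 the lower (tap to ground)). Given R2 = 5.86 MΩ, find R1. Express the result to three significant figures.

R1 ≈ 32.6 MΩ

V_out/V_DC = R2/(R1+R2) = 0.1525.
Rearranging, R1 = R2·(1−k)/k = 5.86 × 5.556 = 32.56 MΩ.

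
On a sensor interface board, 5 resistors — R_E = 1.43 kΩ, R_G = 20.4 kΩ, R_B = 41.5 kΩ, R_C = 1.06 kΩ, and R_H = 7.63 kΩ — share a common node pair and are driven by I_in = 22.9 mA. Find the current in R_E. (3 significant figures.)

ΣG = 1/1.43 + 1/20.4 + 1/41.5 + 1/1.06 + 1/7.63 = 1.847.
Current divider: I(R_E) = I_in · G_k/ΣG = 22.9 × (0.6993/1.847) = 22.9 × 0.3786 = 8.671 mA.

I ≈ 8.67 mA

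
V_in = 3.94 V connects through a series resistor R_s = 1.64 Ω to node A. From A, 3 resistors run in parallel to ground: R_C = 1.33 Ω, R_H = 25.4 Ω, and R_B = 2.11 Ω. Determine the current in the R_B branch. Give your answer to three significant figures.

I ≈ 0.607 A

Combine the parallel branches: R_p = (1/1.33 + 1/25.4 + 1/2.11)⁻¹ = 0.7904 Ω.
Node voltage V_A = V_in · R_p/(R_s + R_p) = 3.94 × 0.3252 = 1.281 V.
I(R_B) = V_A / R_B = 1.281/2.11 = 0.6073 A.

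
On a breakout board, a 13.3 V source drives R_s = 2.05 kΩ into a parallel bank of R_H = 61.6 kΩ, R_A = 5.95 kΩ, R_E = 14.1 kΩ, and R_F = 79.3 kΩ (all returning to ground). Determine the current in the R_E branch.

I ≈ 0.609 mA

Equivalent of the parallel group: R_p = 3.734 kΩ.
Node voltage V_A = V_in · R_p/(R_s + R_p) = 13.3 × 0.6456 = 8.586 V.
I(R_E) = V_A / R_E = 8.586/14.1 = 0.6089 mA.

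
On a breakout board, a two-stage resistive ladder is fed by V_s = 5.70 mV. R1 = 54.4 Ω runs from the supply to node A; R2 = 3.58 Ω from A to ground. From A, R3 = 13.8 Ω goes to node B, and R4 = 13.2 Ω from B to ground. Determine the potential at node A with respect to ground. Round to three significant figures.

V_A ≈ 0.313 mV

Looking into the second stage from A: R3 + R4 = 27.00 Ω appears in parallel with R2.
Effective lower resistance at A: R2 ‖ 27.00 = 3.161 Ω.
V_A = 5.70 × 3.161/(54.4 + 3.161) = 0.3130 mV.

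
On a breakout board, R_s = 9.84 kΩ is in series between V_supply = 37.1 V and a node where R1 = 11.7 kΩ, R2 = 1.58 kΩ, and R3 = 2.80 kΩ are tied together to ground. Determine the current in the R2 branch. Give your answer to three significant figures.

I ≈ 2.03 mA

Equivalent of the parallel group: R_p = 0.9298 kΩ.
Node voltage V_A = V_supply · R_p/(R_s + R_p) = 37.1 × 0.08633 = 3.203 V.
I(R2) = V_A / R2 = 3.203/1.58 = 2.027 mA.
(Equivalently: I_total = 3.445 mA, then current-divider fraction G_k/ΣG = 0.5885.)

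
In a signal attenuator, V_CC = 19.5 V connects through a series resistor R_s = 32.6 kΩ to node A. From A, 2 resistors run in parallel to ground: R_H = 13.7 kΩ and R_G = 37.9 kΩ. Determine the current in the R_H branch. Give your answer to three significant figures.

I ≈ 0.336 mA

Parallel bank: R_p = 1/(1/13.7 + 1/37.9) = 10.06 kΩ.
Node voltage V_A = V_CC · R_p/(R_s + R_p) = 19.5 × 0.2359 = 4.599 V.
I(R_H) = V_A / R_H = 4.599/13.7 = 0.3357 mA.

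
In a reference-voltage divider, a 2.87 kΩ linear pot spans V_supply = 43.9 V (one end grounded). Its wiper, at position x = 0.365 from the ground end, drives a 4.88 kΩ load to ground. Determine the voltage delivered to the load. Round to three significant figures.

Split the track: R_lower = x·R_p = 1.048 kΩ, R_upper = (1−x)·R_p = 1.822 kΩ.
(x·R_p) ‖ R_L = 0.8624 kΩ.
V_out = 43.9 × 0.8624/(1.822 + 0.8624) = 14.10 V.

V_out ≈ 14.1 V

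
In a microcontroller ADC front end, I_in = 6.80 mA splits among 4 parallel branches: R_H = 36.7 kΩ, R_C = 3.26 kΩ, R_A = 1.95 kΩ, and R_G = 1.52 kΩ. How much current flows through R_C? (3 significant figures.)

I ≈ 1.39 mA

ΣG = 1/36.7 + 1/3.26 + 1/1.95 + 1/1.52 = 1.505.
By the current-divider rule, I = I_in · G_k/ΣG = 6.80 × 0.2039 = 1.386 mA.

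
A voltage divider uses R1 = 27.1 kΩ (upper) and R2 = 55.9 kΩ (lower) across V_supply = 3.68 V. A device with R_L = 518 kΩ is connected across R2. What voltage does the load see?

R2 ‖ R_L = (55.9 × 518)/(55.9 + 518) = 50.46 kΩ.
Voltage divider with the loaded lower leg: V_out = 3.68 × 50.46/(27.1 + 50.46) = 3.68 × 0.6506 = 2.394 V.

V_out ≈ 2.39 V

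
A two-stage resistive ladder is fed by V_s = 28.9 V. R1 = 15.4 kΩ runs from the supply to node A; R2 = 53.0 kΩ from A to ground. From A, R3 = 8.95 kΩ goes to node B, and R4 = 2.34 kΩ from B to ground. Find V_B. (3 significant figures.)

V_B ≈ 2.26 V

The second stage (R3 + R4 = 11.29 kΩ) loads node A in parallel with R2.
Effective lower resistance at A: R2 ‖ 11.29 = 9.307 kΩ.
First divider: V_A = V_s · 9.307/(15.4 + 9.307) = 10.89 V.
Then the unloaded second divider: V_B = V_A × R4/(R3+R4) = 10.89 × 0.2073 = 2.256 V.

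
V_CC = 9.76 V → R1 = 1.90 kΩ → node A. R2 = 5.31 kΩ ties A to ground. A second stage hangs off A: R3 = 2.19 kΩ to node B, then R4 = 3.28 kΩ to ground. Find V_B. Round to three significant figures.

The second stage (R3 + R4 = 5.470 kΩ) loads node A in parallel with R2.
R2 ‖ (R3+R4) = 2.694 kΩ.
First divider: V_A = V_CC · 2.694/(1.90 + 2.694) = 5.724 V.
Stage 2 is unloaded, so V_B = V_A · R4/(R3+R4) = 5.724 × 3.28/5.470 = 3.432 V.

V_B ≈ 3.43 V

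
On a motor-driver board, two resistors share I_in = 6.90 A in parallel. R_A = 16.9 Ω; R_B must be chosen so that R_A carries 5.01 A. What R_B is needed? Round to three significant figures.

R_B ≈ 44.8 Ω

Two-branch current divider: I_A = I_in · R_B/(R_A + R_B).
With f = 0.7261, R_B = R_A · f/(1−f) = 16.9 × 2.651 = 44.80 Ω.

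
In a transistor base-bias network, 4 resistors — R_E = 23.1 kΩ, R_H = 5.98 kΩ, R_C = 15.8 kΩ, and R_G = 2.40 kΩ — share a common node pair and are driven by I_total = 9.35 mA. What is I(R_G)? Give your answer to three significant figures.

Conductances: ΣG = 1/23.1 + 1/5.98 + 1/15.8 + 1/2.40 = 0.6905 (1/kΩ).
R_G takes the fraction G_k/ΣG = 0.4167/0.6905 = 0.6035, so I = 9.35 × 0.6035 = 5.642 mA.

I ≈ 5.64 mA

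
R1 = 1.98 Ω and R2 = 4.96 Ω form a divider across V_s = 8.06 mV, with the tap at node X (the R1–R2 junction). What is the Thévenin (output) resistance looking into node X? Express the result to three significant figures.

Looking into X with the source shorted: R_th = R1·R2/(R1+R2) = 1.980 × 4.96/6.940 = 1.415 Ω.

R_th ≈ 1.42 Ω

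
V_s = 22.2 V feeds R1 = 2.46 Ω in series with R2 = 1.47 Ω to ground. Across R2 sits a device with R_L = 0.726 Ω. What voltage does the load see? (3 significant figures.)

V_out ≈ 3.66 V

R2 ‖ R_L = (1.47 × 0.726)/(1.47 + 0.726) = 0.4860 Ω.
Voltage divider with the loaded lower leg: V_out = 22.2 × 0.4860/(2.46 + 0.4860) = 22.2 × 0.1650 = 3.662 V.
(Unloaded it would be 8.30 V; the load pulls it down.)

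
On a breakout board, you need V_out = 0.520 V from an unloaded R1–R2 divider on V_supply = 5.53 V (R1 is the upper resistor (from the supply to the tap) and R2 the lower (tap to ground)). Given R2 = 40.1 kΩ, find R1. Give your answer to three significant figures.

The divider ratio is R2/(R1+R2) = 0.520/5.53 = 0.09403.
Rearranging, R1 = R2·(1−k)/k = 40.1 × 9.635 = 386.3 kΩ.

R1 ≈ 386 kΩ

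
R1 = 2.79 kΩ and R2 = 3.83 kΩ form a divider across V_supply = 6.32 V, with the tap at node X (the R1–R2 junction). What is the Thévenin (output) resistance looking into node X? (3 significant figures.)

Looking into X with the source shorted: R_th = R1·R2/(R1+R2) = 2.790 × 3.83/6.620 = 1.614 kΩ.

R_th ≈ 1.61 kΩ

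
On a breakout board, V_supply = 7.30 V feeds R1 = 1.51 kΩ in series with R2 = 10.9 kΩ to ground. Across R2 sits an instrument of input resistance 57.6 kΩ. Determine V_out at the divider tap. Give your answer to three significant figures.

R2 ‖ R_L = (10.9 × 57.6)/(10.9 + 57.6) = 9.166 kΩ.
Then V_out = V_supply · R2'/(R1 + R2') = 7.30 × 9.166/10.68 = 6.267 V.

V_out ≈ 6.27 V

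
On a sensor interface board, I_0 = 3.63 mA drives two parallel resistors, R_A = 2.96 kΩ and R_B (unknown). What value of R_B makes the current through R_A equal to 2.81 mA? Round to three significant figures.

R_B ≈ 10.1 kΩ

In a two-way split, I_A/I_0 = R_B/(R_A + R_B).
With f = 0.7741, R_B = R_A · f/(1−f) = 2.96 × 3.427 = 10.14 kΩ.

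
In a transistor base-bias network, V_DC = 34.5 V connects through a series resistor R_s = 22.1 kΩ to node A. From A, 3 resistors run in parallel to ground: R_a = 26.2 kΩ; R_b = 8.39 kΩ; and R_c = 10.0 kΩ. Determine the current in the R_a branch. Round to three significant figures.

I ≈ 0.197 mA

Equivalent of the parallel group: R_p = 3.886 kΩ.
V_A by voltage divider: V_A = 34.5 × 3.886/(22.1 + 3.886) = 5.159 V.
I(R_a) = V_A / R_a = 5.159/26.2 = 0.1969 mA.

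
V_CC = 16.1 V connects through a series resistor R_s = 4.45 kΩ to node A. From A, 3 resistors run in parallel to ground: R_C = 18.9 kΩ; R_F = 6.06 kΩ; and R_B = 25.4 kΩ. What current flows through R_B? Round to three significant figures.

I ≈ 0.296 mA

Combine the parallel branches: R_p = (1/18.9 + 1/6.06 + 1/25.4)⁻¹ = 3.887 kΩ.
V_A by voltage divider: V_A = 16.1 × 3.887/(4.45 + 3.887) = 7.506 V.
I(R_B) = V_A / R_B = 7.506/25.4 = 0.2955 mA.
(Check via current divider: I_total = 1.931 mA; share G_k/ΣG = 0.1530 → same result.)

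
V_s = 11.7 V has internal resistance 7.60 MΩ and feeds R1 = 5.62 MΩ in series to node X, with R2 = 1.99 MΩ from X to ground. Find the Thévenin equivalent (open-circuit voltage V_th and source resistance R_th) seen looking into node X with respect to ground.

R1' = 7.60 + 5.62 = 13.22 MΩ (source resistance + R1).
Open-circuit (no load on X): V_th = V_s · R2/(R1' + R2) = 11.7 × 1.99/(13.22 + 1.99) = 1.531 V.
With V_s suppressed (replaced by a short), R_th = R1' ‖ R2 = (13.22 × 1.99)/(13.22 + 1.99) = 1.730 MΩ.

V_th ≈ 1.53 V, R_th ≈ 1.73 MΩ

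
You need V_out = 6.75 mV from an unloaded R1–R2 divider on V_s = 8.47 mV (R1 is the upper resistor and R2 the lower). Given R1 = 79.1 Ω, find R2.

R2 ≈ 310 Ω

Required fraction k = V_out/V_s = 0.7969.
R2 = R1 · 0.7969/(1 − 0.7969) = 310.4 Ω.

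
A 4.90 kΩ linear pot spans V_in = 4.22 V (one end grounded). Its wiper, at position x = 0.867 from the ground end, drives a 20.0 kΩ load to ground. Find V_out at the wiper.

Split the track: R_lower = x·R_p = 4.248 kΩ, R_upper = (1−x)·R_p = 0.6517 kΩ.
Lower segment in parallel with the load: 4.248 ‖ 20.0 = 3.504 kΩ.
V_out = 4.22 × 3.504/(0.6517 + 3.504) = 3.558 V.

V_out ≈ 3.56 V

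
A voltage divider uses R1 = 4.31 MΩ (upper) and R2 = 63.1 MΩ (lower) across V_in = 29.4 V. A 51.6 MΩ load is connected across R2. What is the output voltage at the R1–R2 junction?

V_out ≈ 25.5 V

First combine the lower leg with the load: R2 ‖ R_L = 28.39 MΩ.
Now apply the divider: V_out = 29.4 × 0.8682 = 25.52 V.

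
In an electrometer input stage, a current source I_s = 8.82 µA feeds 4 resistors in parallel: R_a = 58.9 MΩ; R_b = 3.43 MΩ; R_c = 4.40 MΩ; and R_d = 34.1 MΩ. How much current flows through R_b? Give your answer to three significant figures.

ΣG = 1/58.9 + 1/3.43 + 1/4.40 + 1/34.1 = 0.5651.
R_b takes the fraction G_k/ΣG = 0.2915/0.5651 = 0.5159, so I = 8.82 × 0.5159 = 4.550 µA.

I ≈ 4.55 µA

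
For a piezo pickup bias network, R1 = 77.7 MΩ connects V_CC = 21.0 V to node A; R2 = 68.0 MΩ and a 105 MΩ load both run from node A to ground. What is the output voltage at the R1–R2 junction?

V_out ≈ 7.28 V

The load sits in parallel with R2, giving an effective lower resistance R2' = R2·R_L/(R2+R_L) = 41.27 MΩ.
Now apply the divider: V_out = 21.0 × 0.3469 = 7.285 V.
(Unloaded it would be 9.80 V; the load pulls it down.)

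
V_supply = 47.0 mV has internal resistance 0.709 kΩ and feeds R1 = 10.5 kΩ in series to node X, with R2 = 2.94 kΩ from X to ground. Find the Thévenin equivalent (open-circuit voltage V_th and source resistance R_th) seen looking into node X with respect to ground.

V_th ≈ 9.77 mV, R_th ≈ 2.33 kΩ

R1' = 0.709 + 10.5 = 11.21 kΩ (source resistance + R1).
Open-circuit (no load on X): V_th = V_supply · R2/(R1' + R2) = 47.0 × 2.94/(11.21 + 2.94) = 9.766 mV.
Looking into X with the source shorted: R_th = R1'·R2/(R1'+R2) = 11.21 × 2.94/14.15 = 2.329 kΩ.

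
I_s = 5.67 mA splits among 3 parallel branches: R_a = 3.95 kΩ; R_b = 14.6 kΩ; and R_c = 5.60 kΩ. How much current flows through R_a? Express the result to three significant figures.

ΣG = 1/3.95 + 1/14.6 + 1/5.60 = 0.5002.
By the current-divider rule, I = I_s · G_k/ΣG = 5.67 × 0.5061 = 2.870 mA.

I ≈ 2.87 mA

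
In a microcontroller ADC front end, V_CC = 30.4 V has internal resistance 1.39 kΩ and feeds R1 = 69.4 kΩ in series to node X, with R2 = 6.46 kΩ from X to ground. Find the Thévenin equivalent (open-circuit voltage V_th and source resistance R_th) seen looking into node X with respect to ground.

V_th ≈ 2.54 V, R_th ≈ 5.92 kΩ

R1' = 1.39 + 69.4 = 70.79 kΩ (source resistance + R1).
With X open, the divider is unloaded: V_th = 30.4 × 6.46/77.25 = 2.542 V.
Looking into X with the source shorted: R_th = R1'·R2/(R1'+R2) = 70.79 × 6.46/77.25 = 5.920 kΩ.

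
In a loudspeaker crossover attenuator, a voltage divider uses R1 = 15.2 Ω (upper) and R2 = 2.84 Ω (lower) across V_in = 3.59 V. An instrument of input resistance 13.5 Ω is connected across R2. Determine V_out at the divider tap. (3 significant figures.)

V_out ≈ 0.480 V

R2 ‖ R_L = (2.84 × 13.5)/(2.84 + 13.5) = 2.346 Ω.
Now apply the divider: V_out = 3.59 × 0.1337 = 0.4801 V.
(Unloaded it would be 0.565 V; the load pulls it down.)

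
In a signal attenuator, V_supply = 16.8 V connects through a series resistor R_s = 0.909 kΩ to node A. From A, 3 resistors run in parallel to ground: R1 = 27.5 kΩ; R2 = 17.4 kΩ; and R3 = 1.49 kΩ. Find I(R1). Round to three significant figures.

Combine the parallel branches: R_p = (1/27.5 + 1/17.4 + 1/1.49)⁻¹ = 1.307 kΩ.
V_A by voltage divider: V_A = 16.8 × 1.307/(0.909 + 1.307) = 9.909 V.
Branch current I = V_A/R1 = 9.909/27.5 = 0.3603 mA.

I ≈ 0.360 mA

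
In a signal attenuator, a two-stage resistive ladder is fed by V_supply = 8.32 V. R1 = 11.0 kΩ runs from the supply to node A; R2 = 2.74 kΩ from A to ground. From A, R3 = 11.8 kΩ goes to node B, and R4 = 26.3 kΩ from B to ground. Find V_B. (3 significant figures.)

Node A sees R2 in parallel with the series input of stage 2, R3 + R4 = 38.10 kΩ.
R2 ‖ (R3+R4) = 2.556 kΩ.
First divider: V_A = V_supply · 2.556/(11.0 + 2.556) = 1.569 V.
Stage 2 is unloaded, so V_B = V_A · R4/(R3+R4) = 1.569 × 26.3/38.10 = 1.083 V.

V_B ≈ 1.08 V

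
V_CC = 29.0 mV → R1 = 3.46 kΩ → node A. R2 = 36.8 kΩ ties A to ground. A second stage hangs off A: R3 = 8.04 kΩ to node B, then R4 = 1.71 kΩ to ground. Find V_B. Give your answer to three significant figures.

V_B ≈ 3.51 mV

Looking into the second stage from A: R3 + R4 = 9.750 kΩ appears in parallel with R2.
Effective lower resistance at A: R2 ‖ 9.750 = 7.708 kΩ.
V_A = 29.0 × 7.708/(3.46 + 7.708) = 20.02 mV.
Then the unloaded second divider: V_B = V_A × R4/(R3+R4) = 20.02 × 0.1754 = 3.510 mV.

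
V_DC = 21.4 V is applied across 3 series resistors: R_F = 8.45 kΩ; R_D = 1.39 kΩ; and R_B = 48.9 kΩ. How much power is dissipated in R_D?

The common current is I = 21.4/58.74 = 0.3643 mA.
P(R_D) = I²·R_D = (0.3643)² × 1.39 = 0.1845 mW.

P ≈ 0.184 mW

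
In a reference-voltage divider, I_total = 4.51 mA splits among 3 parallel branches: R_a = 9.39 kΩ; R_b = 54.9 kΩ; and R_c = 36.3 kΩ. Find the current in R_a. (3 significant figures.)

I ≈ 3.15 mA

Total conductance ΣG = 1/9.39 + 1/54.9 + 1/36.3 = 0.1523 (units of 1/kΩ).
By the current-divider rule, I = I_total · G_k/ΣG = 4.51 × 0.6994 = 3.154 mA.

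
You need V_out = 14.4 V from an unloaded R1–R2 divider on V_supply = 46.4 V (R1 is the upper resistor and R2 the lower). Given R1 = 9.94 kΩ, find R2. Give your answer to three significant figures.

R2 ≈ 4.47 kΩ

The divider ratio is R2/(R1+R2) = 14.4/46.4 = 0.3103.
Rearranging, R2 = R1·k/(1−k) = 9.94 × 0.4500 = 4.473 kΩ.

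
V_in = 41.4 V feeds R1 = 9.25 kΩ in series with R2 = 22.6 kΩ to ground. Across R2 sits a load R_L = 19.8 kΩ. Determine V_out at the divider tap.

The load sits in parallel with R2, giving an effective lower resistance R2' = R2·R_L/(R2+R_L) = 10.55 kΩ.
Now apply the divider: V_out = 41.4 × 0.5329 = 22.06 V.

V_out ≈ 22.1 V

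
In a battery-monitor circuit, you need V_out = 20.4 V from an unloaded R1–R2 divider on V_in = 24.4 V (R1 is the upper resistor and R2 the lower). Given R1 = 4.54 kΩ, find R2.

R2 ≈ 23.2 kΩ

Required fraction k = V_out/V_in = 0.8361.
So R2 = R1 · V_out/(V_in − V_out) = 4.54 × 20.4/(24.4 − 20.4) = 4.54 × 5.100 = 23.15 kΩ.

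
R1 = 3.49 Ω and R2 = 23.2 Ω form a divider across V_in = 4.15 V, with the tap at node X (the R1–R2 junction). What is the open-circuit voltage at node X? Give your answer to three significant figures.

V_th ≈ 3.61 V

V_th is the unloaded tap voltage: V_in · R2/(R1+R2) = 4.15 × 0.8692 = 3.607 V.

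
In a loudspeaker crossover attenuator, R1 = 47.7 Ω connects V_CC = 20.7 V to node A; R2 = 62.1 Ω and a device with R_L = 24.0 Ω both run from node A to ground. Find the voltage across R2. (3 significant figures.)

V_out ≈ 5.51 V

R2 ‖ R_L = (62.1 × 24.0)/(62.1 + 24.0) = 17.31 Ω.
Then V_out = V_CC · R2'/(R1 + R2') = 20.7 × 17.31/65.01 = 5.512 V.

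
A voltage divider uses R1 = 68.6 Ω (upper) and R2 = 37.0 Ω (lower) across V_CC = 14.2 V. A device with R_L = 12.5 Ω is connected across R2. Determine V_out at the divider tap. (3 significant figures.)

First combine the lower leg with the load: R2 ‖ R_L = 9.343 Ω.
Voltage divider with the loaded lower leg: V_out = 14.2 × 9.343/(68.6 + 9.343) = 14.2 × 0.1199 = 1.702 V.

V_out ≈ 1.70 V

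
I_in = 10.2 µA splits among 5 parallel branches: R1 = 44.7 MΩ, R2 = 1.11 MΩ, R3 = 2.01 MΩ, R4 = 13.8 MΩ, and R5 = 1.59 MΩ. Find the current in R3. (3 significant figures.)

ΣG = 1/44.7 + 1/1.11 + 1/2.01 + 1/13.8 + 1/1.59 = 2.122.
R3 takes the fraction G_k/ΣG = 0.4975/2.122 = 0.2344, so I = 10.2 × 0.2344 = 2.391 µA.

I ≈ 2.39 µA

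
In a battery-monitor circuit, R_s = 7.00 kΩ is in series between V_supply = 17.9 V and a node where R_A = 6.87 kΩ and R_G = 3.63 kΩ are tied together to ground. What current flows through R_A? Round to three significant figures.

I ≈ 0.660 mA

Parallel bank: R_p = 1/(1/6.87 + 1/3.63) = 2.375 kΩ.
V_A by voltage divider: V_A = 17.9 × 2.375/(7.00 + 2.375) = 4.535 V.
I(R_A) = V_A / R_A = 4.535/6.87 = 0.6601 mA.
(Equivalently: I_total = 1.909 mA, then current-divider fraction G_k/ΣG = 0.3457.)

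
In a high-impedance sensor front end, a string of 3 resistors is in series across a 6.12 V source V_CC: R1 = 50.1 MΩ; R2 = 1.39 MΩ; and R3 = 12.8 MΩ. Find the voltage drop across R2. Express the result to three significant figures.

V ≈ 0.132 V

Total series resistance ΣR = 50.1 + 1.39 + 12.8 = 64.29 MΩ.
Voltage divider: V = V_CC · (1.390 / 64.29) = 6.12 × 0.02162 = 0.1323 V.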